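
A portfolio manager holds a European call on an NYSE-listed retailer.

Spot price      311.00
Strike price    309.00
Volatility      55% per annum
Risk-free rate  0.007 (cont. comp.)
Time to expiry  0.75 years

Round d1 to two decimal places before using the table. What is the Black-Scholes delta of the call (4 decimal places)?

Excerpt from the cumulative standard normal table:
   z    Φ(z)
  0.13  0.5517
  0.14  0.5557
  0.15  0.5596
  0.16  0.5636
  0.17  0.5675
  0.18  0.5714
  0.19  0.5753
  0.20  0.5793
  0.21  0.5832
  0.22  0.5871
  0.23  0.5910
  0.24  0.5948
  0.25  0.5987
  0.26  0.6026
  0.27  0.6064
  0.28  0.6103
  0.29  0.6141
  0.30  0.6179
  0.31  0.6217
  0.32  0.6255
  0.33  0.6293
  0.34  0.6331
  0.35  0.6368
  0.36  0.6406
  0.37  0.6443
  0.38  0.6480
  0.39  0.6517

0.6026

σ√T = 0.55·√0.75 = 0.4763
d₁ = [ln(311/309) + (0.007 + 0.55²/2)·0.75] / 0.4763 = [0.0065 + 0.1187] / 0.4763 = 0.2627 which rounds to 0.26
N(d₁) = N(0.26) = 0.6026
Δ_call = N(d₁) = 0.6026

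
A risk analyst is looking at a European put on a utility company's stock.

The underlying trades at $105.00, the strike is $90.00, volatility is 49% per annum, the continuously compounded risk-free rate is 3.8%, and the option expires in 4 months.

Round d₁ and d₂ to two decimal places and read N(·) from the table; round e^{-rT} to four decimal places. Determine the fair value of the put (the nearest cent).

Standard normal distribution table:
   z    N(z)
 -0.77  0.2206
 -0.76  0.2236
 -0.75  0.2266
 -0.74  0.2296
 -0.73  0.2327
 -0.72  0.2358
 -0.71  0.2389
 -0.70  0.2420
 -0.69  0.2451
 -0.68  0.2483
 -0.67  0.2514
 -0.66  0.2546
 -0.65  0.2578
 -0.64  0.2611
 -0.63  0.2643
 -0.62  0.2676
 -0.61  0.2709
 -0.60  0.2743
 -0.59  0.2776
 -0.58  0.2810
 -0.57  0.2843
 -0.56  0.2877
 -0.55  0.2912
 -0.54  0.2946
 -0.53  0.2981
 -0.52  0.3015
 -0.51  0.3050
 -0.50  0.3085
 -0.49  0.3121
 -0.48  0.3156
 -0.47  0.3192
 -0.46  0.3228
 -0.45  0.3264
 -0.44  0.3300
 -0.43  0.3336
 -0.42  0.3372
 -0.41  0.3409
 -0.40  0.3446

T = 0.3333;  σ√T = 0.2829
d₁ = [ln(105/90) + (0.038 + ½·0.49²)·0.3333] / (σ√T) = (0.1542 + 0.0527) / 0.2829 = 0.7311 ⇒ 0.73
d₂ = 0.7311 − 0.2829 = 0.4482 ⇒ 0.45
exp(−rT) = exp(−0.038·0.3333) = 0.9874
P = 90·0.9874·N(-0.45) − 105·N(-0.73) = 90·0.9874·0.3264 − 105·0.2327 = 29.0059 − 24.4335 = 4.5724

$4.57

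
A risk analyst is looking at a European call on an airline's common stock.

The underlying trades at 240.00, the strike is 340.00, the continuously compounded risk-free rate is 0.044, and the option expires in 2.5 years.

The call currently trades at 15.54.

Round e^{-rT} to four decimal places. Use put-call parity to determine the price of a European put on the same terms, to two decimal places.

80.11

e^(−rT) = e^(−0.044·2.5) = 0.8958
Put-call parity: C − P = S − K·e^(−rT) = 240 − 340·0.8958 = 240 − 304.5720 = -64.5720
P = C − (C − P) = 15.54 − (-64.5720) = 80.1120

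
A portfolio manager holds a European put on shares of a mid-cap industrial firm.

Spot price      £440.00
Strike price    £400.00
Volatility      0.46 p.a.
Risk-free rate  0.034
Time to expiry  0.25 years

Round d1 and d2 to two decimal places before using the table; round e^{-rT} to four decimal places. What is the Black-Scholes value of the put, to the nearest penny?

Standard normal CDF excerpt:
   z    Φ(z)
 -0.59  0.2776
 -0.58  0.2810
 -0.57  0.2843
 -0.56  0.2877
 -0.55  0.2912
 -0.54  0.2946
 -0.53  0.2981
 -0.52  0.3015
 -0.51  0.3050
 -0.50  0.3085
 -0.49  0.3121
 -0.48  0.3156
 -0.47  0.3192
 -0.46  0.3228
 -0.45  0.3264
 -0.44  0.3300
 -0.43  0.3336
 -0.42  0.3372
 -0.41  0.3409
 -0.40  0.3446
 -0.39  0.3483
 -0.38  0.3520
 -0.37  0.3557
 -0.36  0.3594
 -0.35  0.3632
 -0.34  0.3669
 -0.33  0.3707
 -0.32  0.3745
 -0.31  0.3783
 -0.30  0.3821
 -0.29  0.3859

σ√T = 0.46·√0.25 = 0.2300
d₁ = [ln(440/400) + (0.034 + ½·0.46²)·0.25] / (σ√T) = (0.0953 + 0.0350) / 0.2300 = 0.5663 → 0.57
d₂ = 0.5663 − 0.2300 = 0.3363 → 0.34
e^(−rT) = e^(−0.034·0.25) = 0.9915
P = 400·0.9915·N(-0.34) − 440·N(-0.57) = 400·0.9915·0.3669 − 440·0.2843 = 145.5125 − 125.0920 = 20.4205

£20.42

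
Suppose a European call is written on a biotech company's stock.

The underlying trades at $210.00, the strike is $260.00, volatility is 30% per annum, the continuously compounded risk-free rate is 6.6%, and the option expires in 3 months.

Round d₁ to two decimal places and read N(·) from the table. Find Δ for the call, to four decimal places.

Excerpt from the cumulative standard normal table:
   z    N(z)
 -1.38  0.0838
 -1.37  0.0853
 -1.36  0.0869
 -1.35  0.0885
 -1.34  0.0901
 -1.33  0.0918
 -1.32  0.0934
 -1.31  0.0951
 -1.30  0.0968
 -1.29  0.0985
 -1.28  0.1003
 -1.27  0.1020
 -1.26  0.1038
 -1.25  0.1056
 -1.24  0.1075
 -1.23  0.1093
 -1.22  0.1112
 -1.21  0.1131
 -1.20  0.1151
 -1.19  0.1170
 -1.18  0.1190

σ√T = 0.3·√0.25 = 0.1500
d₁ = [ln(210/260) + (0.066 + 0.3²/2)·0.25] / 0.1500 = [-0.2136 + 0.0278] / 0.1500 = -1.2388 ⇒ -1.24
N(d₁) = N(-1.24) = 0.1075
Δ_call = N(d₁) = 0.1075

0.1075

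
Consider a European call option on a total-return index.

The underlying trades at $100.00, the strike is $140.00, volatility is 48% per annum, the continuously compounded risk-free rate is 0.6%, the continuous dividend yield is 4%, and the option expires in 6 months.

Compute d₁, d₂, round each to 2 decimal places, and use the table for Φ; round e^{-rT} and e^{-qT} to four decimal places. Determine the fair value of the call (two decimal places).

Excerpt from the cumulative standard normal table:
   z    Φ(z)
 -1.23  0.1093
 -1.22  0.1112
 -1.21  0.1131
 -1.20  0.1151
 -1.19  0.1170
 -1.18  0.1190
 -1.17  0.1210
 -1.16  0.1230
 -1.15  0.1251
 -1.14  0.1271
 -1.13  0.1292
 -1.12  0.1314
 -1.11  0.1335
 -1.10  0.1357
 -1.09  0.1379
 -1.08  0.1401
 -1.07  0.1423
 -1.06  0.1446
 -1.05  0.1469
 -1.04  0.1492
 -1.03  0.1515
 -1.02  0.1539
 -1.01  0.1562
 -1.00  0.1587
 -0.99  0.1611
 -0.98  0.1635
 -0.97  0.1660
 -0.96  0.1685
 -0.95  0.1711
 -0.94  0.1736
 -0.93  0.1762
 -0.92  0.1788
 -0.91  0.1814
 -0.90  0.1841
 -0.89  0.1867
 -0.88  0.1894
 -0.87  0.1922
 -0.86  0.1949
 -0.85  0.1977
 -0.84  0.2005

σ√T = 0.48·√0.5 = 0.3394
d₁ = [ln(100/140) + (0.006 − 0.04 + ½·0.48²)·0.5] / (σ√T) = (-0.3365 + 0.0406) / 0.3394 = -0.8717 which rounds to -0.87
d₂ = -0.8717 − 0.3394 = -1.2111 which rounds to -1.21
exp(−qT) = exp(−0.04·0.5) = 0.9802;  exp(−rT) = exp(−0.006·0.5) = 0.9970
C = 100·0.9802·N(-0.87) − 140·0.9970·N(-1.21) = 100·0.9802·0.1922 − 140·0.9970·0.1131 = 18.8394 − 15.7865 = 3.0529

$3.05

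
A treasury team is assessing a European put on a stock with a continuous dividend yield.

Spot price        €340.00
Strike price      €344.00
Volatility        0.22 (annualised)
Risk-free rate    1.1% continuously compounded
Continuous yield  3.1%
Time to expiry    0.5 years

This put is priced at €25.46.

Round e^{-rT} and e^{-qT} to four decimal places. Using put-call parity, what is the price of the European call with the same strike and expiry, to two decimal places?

€18.12

e^(−qT) = e^(−0.031·0.5) = 0.9846;  e^(−rT) = e^(−0.011·0.5) = 0.9945
Put-call parity: C − P = S·e^(−qT) − K·e^(−rT) = 340·0.9846 − 344·0.9945 = 334.7640 − 342.1080 = -7.3440
C = P + (C − P) = 25.46 + (-7.3440) = 18.1160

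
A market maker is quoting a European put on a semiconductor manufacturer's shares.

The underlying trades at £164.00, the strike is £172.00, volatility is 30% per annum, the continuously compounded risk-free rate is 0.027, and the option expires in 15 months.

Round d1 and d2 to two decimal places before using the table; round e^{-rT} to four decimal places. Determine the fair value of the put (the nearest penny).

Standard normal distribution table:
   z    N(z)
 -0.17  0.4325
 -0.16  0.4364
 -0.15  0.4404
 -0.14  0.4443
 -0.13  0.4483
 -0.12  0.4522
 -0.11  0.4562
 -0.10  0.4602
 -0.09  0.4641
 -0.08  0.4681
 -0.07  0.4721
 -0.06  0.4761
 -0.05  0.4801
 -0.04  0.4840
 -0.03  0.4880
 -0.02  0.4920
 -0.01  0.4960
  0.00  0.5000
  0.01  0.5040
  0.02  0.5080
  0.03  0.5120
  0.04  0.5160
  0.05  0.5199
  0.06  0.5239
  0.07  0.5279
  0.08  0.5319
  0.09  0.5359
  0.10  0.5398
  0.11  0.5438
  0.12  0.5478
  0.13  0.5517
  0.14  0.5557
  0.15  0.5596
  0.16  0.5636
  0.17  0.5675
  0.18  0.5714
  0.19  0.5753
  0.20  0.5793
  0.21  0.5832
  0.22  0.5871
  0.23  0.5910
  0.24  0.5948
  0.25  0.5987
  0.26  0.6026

T = 1.25;  σ√T = 0.3354
d₁ = [ln(164/172) + (0.027 + ½·0.3²)·1.25] / (σ√T) = (-0.0476 + 0.0900) / 0.3354 = 0.1263 which rounds to 0.13
d₂ = 0.1263 − 0.3354 = -0.2091 which rounds to -0.21
e^(−rT) = e^(−0.027·1.25) = 0.9668
N(−d₂) = N(0.21) = 0.5832;  N(−d₁) = N(-0.13) = 0.4483
P = 172·0.9668·0.5832 − 164·0.4483 = 96.9801 − 73.5212 = 23.4589

£23.46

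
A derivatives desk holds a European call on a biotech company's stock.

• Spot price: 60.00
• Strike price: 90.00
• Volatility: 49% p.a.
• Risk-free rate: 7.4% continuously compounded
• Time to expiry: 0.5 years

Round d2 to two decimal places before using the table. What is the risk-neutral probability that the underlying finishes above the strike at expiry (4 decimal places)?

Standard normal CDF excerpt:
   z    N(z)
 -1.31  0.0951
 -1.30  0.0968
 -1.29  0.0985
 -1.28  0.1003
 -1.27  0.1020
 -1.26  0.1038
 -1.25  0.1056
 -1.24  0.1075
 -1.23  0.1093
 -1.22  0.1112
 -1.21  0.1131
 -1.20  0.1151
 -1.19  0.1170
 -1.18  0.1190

σ√T = 0.49·√0.5 = 0.3465
ln(S/K) + (r + σ²/2)T = ln(60/90) + (0.074 + 0.49²/2)·0.5 = -0.4055 + 0.0970 = -0.3084
d₁ = -0.3084 / 0.3465 = -0.8902 ≈ -0.89
d₂ = d₁ − σ√T = -0.8902 − 0.3465 = -1.2367 ≈ -1.24
Risk-neutral Pr[S_T > K] = N(d₂) = N(-1.24) = 0.1075

0.1075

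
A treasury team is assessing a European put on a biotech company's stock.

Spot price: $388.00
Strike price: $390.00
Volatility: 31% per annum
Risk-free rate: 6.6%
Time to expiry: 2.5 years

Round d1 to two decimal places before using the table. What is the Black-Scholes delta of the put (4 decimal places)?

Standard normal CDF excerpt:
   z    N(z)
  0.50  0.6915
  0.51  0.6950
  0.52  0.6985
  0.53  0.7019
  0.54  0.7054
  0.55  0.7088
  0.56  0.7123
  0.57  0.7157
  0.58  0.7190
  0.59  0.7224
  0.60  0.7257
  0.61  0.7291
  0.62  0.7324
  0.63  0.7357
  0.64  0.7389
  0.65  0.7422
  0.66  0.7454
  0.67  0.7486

σ√T = 0.31 × 1.5811 = 0.4902
d₁ = [ln(388/390) + (0.066 + 0.31²/2)·2.5] / 0.4902 = [-0.0051 + 0.2851] / 0.4902 = 0.5712 → 0.57
N(d₁) = N(0.57) = 0.7157
Δ_put = N(d₁) − 1 = 0.7157 − 1 = -0.2843

-0.2843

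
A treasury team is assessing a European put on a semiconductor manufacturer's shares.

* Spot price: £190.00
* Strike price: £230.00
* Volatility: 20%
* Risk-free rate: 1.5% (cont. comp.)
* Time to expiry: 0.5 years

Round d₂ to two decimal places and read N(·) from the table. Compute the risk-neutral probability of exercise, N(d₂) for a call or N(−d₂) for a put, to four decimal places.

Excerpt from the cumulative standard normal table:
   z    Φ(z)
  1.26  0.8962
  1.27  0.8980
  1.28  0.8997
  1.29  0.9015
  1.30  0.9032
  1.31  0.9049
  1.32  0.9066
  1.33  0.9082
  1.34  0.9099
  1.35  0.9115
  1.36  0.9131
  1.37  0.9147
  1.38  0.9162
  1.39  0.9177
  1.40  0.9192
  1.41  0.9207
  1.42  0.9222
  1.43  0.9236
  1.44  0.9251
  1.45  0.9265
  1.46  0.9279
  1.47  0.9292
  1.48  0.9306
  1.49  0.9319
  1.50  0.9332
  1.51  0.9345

σ√T = 0.2·√0.5 = 0.1414
d₁ = [ln(190/230) + (0.015 + ½·0.2²)·0.5] / (σ√T) = (-0.1911 + 0.0175) / 0.1414 = -1.2272 ≈ -1.23
d₂ = -1.2272 − 0.1414 = -1.3686 ≈ -1.37
Pr(exercise) under Q = N(−d₂) = N(1.37) = 0.9147

0.9147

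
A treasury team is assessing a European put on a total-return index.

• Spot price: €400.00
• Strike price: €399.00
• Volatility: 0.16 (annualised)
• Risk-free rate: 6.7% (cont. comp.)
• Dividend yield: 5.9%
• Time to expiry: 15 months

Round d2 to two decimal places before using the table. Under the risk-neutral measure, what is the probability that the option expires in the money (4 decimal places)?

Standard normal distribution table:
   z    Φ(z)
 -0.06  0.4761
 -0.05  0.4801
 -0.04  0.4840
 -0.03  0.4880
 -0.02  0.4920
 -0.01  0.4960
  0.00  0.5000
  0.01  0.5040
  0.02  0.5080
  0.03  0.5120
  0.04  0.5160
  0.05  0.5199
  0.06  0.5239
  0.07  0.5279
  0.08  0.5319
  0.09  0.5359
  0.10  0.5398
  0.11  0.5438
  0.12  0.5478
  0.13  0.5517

0.5080

T = 1.25;  σ√T = 0.1789
d₁ = [ln(400/399) + (0.067 − 0.059 + ½·0.16²)·1.25] / (σ√T) = (0.0025 + 0.0260) / 0.1789 = 0.1593 which rounds to 0.16
d₂ = 0.1593 − 0.1789 = -0.0195 which rounds to -0.02
Risk-neutral Pr[S_T < K] = N(−d₂) = N(0.02) = 0.5080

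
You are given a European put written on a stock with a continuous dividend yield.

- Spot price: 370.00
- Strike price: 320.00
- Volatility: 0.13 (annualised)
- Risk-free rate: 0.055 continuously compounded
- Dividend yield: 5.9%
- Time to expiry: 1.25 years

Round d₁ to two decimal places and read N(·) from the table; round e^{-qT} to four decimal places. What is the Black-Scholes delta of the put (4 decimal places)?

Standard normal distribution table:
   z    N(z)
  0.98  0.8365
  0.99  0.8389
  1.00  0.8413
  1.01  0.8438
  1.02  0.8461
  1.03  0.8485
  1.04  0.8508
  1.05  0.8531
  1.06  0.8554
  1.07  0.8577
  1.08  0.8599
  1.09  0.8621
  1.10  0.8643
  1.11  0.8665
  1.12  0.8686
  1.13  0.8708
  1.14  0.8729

T = 1.25;  σ√T = 0.1453
d₁ = [ln(370/320) + (0.055 − 0.059 + 0.13²/2)·1.25] / 0.1453 = [0.1452 + 0.0056] / 0.1453 = 1.0372 ≈ 1.04
N(d₁) = N(1.04) = 0.8508
Δ_put = exp(−qT)·(N(d₁) − 1) = 0.9289·(0.8508 − 1) = -0.1386

-0.1386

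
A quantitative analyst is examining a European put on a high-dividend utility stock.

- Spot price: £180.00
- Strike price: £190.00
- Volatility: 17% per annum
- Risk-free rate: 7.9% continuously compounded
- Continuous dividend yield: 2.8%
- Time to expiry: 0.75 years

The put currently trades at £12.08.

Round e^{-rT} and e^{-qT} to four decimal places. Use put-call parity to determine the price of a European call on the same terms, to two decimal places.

£9.26

exp(−qT) = exp(−0.028·0.75) = 0.9792;  exp(−rT) = exp(−0.079·0.75) = 0.9425
Put-call parity: C − P = S·e^(−qT) − K·e^(−rT) = 180·0.9792 − 190·0.9425 = 176.2560 − 179.0750 = -2.8190
C = P + (C − P) = 12.08 + (-2.8190) = 9.2610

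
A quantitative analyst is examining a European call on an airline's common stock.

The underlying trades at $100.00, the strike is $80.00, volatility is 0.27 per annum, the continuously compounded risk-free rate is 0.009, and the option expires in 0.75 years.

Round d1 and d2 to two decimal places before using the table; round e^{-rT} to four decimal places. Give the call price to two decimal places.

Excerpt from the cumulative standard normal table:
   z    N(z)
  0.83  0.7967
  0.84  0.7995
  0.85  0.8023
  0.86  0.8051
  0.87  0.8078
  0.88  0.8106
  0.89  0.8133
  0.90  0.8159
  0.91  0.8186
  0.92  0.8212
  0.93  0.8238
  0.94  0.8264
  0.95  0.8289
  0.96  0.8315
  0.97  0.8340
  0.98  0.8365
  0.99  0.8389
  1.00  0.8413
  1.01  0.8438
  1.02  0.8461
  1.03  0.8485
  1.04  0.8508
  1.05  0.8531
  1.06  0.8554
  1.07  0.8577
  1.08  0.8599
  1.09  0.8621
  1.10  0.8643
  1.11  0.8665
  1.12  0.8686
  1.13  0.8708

T = 0.75;  σ√T = 0.2338
d₁ = [ln(100/80) + (0.009 + 0.27²/2)·0.75] / 0.2338 = [0.2231 + 0.0341] / 0.2338 = 1.1001 ⇒ 1.10
d₂ = d₁ − σ√T = 1.1001 − 0.2338 = 0.8663 ⇒ 0.87
exp(−rT) = exp(−0.009·0.75) = 0.9933
N(d₁) = N(1.10) = 0.8643;  N(d₂) = N(0.87) = 0.8078
C = 100·0.8643 − 80·0.9933·0.8078 = 86.4300 − 64.1910 = 22.2390

$22.24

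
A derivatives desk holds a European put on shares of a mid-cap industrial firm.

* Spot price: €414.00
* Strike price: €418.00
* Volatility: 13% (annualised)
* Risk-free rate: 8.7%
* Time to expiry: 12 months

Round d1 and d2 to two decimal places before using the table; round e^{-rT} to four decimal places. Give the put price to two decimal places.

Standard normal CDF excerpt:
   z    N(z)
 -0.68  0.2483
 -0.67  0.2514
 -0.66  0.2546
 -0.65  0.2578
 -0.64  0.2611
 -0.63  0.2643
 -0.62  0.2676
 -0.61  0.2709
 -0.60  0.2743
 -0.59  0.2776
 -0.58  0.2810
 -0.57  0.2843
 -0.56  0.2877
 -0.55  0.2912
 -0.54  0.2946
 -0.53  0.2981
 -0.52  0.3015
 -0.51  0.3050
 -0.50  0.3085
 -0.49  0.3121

€8.82

σ√T = 0.13 × 1.0000 = 0.1300
d₁ = [ln(414/418) + (0.087 + 0.13²/2)·1] / 0.1300 = [-0.0096 + 0.0954] / 0.1300 = 0.6603 → 0.66
d₂ = d₁ − σ√T = 0.6603 − 0.1300 = 0.5303 → 0.53
exp(−rT) = exp(−0.087·1) = 0.9167
N(−d₂) = N(-0.53) = 0.2981;  N(−d₁) = N(-0.66) = 0.2546
P = 418·0.9167·0.2981 − 414·0.2546 = 114.2261 − 105.4044 = 8.8217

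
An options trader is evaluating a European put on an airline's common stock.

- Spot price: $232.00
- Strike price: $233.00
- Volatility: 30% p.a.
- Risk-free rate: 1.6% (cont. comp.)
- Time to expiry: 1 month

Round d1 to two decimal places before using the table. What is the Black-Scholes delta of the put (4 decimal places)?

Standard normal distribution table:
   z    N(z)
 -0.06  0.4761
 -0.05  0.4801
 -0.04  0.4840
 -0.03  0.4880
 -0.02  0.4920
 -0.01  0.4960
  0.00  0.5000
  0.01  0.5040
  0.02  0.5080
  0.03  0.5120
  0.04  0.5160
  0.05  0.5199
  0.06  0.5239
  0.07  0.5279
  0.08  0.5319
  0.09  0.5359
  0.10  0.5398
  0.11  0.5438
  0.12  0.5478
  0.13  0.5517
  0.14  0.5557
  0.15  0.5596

T = 0.08333;  σ√T = 0.0866
ln(S/K) + (r + σ²/2)T = ln(232/233) + (0.016 + 0.3²/2)·0.08333 = -0.0043 + 0.0051 = 0.0008
d₁ = 0.0008 / 0.0866 = 0.0090 ⇒ 0.01
N(d₁) = N(0.01) = 0.5040
Δ_put = N(d₁) − 1 = 0.5040 − 1 = -0.4960

-0.4960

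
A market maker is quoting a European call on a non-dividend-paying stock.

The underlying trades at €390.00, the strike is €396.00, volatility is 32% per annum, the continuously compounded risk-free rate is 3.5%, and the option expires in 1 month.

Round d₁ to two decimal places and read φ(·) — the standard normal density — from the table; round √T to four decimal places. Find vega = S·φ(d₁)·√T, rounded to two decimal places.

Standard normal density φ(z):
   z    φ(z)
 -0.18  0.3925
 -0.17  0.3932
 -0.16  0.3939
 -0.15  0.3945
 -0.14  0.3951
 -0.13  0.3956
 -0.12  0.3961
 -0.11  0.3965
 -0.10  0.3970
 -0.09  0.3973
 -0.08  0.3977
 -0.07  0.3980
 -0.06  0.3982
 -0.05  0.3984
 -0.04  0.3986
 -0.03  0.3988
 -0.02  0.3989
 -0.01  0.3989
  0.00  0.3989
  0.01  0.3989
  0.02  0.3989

44.73

T = 0.08333;  σ√T = 0.0924
d₁ = [ln(390/396) + (0.035 + 0.32²/2)·0.08333] / 0.0924 = [-0.0153 + 0.0072] / 0.0924 = -0.0875 → -0.09
√T = √0.08333 = 0.2887
φ(d₁) = φ(-0.09) = 0.3973
vega = S·φ(d₁)·√T = 390·0.3973·0.2887 = 44.7332
(The put has the same vega.)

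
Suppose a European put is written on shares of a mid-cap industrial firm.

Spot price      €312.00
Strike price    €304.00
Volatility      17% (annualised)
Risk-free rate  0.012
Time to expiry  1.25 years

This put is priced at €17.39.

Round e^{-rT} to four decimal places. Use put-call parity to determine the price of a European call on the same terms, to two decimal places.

exp(−rT) = exp(−0.012·1.25) = 0.9851
Put-call parity: C − P = S − K·e^(−rT) = 312 − 304·0.9851 = 312 − 299.4704 = 12.5296
C = P + (C − P) = 17.39 + (12.5296) = 29.9196

€29.92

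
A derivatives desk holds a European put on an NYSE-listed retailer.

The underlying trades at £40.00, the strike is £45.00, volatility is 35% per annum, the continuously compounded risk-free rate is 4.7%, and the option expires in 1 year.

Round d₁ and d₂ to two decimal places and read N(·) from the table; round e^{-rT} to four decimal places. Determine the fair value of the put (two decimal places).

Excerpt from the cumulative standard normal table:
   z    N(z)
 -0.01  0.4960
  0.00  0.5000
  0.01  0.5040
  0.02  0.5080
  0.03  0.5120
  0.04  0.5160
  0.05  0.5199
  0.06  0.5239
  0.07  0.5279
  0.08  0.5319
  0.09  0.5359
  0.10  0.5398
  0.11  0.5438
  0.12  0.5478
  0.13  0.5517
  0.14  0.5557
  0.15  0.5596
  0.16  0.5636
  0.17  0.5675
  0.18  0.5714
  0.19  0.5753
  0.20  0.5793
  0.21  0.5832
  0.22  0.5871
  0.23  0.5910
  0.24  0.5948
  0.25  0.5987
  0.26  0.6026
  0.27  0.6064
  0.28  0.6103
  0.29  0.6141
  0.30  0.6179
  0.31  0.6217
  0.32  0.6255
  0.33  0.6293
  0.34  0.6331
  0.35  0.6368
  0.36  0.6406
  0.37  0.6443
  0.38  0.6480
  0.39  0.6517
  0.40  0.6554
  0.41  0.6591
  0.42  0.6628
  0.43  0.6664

σ√T = 0.35·√1 = 0.3500
d₁ = [ln(40/45) + (0.047 + 0.35²/2)·1] / 0.3500 = [-0.1178 + 0.1082] / 0.3500 = -0.0272 ≈ -0.03
d₂ = d₁ − σ√T = -0.0272 − 0.3500 = -0.3772 ≈ -0.38
exp(−rT) = exp(−0.047·1) = 0.9541
N(−d₂) = N(0.38) = 0.6480;  N(−d₁) = N(0.03) = 0.5120
P = 45·0.9541·0.6480 − 40·0.5120 = 27.8216 − 20.4800 = 7.3416

£7.34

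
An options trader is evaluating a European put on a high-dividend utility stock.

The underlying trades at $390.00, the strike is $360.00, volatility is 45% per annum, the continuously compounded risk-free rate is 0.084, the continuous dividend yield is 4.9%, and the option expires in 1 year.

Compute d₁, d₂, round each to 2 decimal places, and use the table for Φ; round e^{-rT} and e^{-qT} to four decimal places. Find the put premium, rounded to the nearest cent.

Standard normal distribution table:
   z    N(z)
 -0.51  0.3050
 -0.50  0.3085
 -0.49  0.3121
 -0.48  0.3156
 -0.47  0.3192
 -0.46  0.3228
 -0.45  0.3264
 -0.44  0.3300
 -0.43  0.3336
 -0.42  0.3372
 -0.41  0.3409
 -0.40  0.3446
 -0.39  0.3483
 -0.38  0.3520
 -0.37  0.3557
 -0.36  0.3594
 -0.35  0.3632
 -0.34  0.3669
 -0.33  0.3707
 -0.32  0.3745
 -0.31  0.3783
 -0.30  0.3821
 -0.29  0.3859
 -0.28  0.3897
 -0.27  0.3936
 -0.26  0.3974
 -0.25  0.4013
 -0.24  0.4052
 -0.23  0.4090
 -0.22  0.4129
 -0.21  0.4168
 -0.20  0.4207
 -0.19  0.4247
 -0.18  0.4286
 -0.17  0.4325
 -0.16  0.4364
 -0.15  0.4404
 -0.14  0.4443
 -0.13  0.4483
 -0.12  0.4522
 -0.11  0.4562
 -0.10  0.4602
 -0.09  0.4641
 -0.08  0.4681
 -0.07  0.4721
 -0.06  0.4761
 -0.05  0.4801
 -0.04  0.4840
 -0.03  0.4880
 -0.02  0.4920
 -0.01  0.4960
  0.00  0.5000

T = 1;  σ√T = 0.4500
d₁ = [ln(390/360) + (0.084 − 0.049 + 0.45²/2)·1] / 0.4500 = [0.0800 + 0.1363] / 0.4500 = 0.4807 ⇒ 0.48
d₂ = d₁ − σ√T = 0.4807 − 0.4500 = 0.0307 ⇒ 0.03
exp(−qT) = exp(−0.049·1) = 0.9522;  exp(−rT) = exp(−0.084·1) = 0.9194
P = 360·0.9194·N(-0.03) − 390·0.9522·N(-0.48) = 360·0.9194·0.4880 − 390·0.9522·0.3156 = 161.5202 − 117.2006 = 44.3196

$44.32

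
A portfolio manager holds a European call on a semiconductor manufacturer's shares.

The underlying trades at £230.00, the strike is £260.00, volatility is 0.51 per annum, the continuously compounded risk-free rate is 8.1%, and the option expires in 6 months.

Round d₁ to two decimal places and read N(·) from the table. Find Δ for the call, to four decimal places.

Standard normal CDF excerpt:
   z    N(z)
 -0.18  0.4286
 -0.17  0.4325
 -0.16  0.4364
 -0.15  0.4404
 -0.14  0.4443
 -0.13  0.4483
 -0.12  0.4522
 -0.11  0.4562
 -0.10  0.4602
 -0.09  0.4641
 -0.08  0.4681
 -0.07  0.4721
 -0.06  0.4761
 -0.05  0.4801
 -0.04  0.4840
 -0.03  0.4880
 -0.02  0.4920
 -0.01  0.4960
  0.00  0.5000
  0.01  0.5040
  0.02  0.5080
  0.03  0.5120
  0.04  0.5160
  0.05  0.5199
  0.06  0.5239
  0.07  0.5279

0.4801

T = 0.5;  σ√T = 0.3606
d₁ = [ln(230/260) + (0.081 + ½·0.51²)·0.5] / (σ√T) = (-0.1226 + 0.1055) / 0.3606 = -0.0474 which rounds to -0.05
N(d₁) = N(-0.05) = 0.4801
Δ_call = N(d₁) = 0.4801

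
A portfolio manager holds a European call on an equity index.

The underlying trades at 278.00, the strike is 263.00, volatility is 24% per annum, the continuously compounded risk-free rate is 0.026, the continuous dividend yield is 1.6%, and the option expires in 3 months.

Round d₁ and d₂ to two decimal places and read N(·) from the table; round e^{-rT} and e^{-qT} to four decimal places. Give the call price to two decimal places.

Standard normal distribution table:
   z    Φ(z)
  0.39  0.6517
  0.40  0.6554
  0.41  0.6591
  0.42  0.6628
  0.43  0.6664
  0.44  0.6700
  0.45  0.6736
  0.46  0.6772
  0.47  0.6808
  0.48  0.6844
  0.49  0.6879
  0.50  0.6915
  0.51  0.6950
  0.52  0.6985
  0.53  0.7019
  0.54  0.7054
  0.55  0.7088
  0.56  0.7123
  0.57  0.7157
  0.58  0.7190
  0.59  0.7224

22.13

σ√T = 0.24 × 0.5000 = 0.1200
ln(S/K) + (r − q + σ²/2)T = ln(278/263) + (0.026 − 0.016 + 0.24²/2)·0.25 = 0.0555 + 0.0097 = 0.0652
d₁ = 0.0652 / 0.1200 = 0.5431 → 0.54
d₂ = d₁ − σ√T = 0.5431 − 0.1200 = 0.4231 → 0.42
exp(−qT) = exp(−0.016·0.25) = 0.9960;  exp(−rT) = exp(−0.026·0.25) = 0.9935
C = 278·0.9960·N(0.54) − 263·0.9935·N(0.42) = 278·0.9960·0.7054 − 263·0.9935·0.6628 = 195.3168 − 173.1833 = 22.1335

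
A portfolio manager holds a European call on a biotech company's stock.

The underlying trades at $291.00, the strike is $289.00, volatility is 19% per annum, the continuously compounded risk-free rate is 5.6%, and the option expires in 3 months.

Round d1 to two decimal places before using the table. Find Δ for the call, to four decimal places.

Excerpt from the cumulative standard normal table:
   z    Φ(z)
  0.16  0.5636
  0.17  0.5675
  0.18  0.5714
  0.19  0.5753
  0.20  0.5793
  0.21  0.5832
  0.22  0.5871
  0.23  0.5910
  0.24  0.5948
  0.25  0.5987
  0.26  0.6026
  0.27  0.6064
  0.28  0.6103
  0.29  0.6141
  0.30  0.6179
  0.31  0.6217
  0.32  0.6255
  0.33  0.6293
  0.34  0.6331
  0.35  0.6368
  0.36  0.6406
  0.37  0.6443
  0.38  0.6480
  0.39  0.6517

0.6064

T = 0.25;  σ√T = 0.0950
d₁ = [ln(291/289) + (0.056 + 0.19²/2)·0.25] / 0.0950 = [0.0069 + 0.0185] / 0.0950 = 0.2675 ≈ 0.27
N(d₁) = N(0.27) = 0.6064
Δ_call = N(d₁) = 0.6064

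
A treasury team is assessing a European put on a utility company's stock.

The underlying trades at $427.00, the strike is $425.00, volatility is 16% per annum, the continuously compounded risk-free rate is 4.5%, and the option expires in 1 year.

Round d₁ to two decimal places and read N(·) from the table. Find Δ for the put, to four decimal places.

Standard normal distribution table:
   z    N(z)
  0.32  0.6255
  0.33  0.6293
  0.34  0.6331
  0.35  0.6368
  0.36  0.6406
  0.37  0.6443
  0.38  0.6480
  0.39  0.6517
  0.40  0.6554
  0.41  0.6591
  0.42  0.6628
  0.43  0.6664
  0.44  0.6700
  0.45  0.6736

-0.3483

σ√T = 0.16·√1 = 0.1600
d₁ = [ln(427/425) + (0.045 + 0.16²/2)·1] / 0.1600 = [0.0047 + 0.0578] / 0.1600 = 0.3906 which rounds to 0.39
N(d₁) = N(0.39) = 0.6517
Δ_put = N(d₁) − 1 = 0.6517 − 1 = -0.3483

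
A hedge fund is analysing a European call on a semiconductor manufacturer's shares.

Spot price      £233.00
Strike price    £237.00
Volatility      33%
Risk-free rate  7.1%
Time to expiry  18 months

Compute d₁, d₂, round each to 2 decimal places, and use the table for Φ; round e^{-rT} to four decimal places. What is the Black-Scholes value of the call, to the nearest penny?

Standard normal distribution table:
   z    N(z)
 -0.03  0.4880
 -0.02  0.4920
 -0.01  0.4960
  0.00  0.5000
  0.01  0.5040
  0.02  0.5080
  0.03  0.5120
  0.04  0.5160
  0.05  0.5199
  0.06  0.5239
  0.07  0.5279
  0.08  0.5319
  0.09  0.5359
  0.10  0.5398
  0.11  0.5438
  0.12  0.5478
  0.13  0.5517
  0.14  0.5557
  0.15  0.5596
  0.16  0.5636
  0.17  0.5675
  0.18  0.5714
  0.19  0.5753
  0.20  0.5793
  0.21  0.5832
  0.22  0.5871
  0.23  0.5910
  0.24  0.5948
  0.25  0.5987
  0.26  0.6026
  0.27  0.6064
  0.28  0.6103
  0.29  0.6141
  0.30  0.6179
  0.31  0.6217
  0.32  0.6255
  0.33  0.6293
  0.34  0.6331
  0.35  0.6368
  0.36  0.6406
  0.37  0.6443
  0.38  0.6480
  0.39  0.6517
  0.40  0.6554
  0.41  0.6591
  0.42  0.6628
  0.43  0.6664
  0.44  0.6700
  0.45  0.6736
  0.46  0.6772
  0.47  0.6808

£46.20

T = 1.5;  σ√T = 0.4042
d₁ = [ln(233/237) + (0.071 + 0.33²/2)·1.5] / 0.4042 = [-0.0170 + 0.1882] / 0.4042 = 0.4235 which rounds to 0.42
d₂ = d₁ − σ√T = 0.4235 − 0.4042 = 0.0193 which rounds to 0.02
exp(−rT) = exp(−0.071·1.5) = 0.8990
N(d₁) = N(0.42) = 0.6628;  N(d₂) = N(0.02) = 0.5080
C = 233·0.6628 − 237·0.8990·0.5080 = 154.4324 − 108.2360 = 46.1964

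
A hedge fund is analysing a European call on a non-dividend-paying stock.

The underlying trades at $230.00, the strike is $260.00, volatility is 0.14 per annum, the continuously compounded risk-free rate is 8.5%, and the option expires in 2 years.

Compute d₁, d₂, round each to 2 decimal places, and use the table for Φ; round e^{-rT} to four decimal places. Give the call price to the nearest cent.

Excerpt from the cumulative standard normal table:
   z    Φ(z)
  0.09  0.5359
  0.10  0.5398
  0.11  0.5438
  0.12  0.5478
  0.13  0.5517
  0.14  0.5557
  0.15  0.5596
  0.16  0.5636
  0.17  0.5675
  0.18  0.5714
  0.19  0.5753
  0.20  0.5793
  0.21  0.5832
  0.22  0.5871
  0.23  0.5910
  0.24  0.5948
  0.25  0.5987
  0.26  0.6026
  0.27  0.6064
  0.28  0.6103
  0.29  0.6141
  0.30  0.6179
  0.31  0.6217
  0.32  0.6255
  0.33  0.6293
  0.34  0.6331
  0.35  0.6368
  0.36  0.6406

$23.71

T = 2;  σ√T = 0.1980
d₁ = [ln(230/260) + (0.085 + ½·0.14²)·2] / (σ√T) = (-0.1226 + 0.1896) / 0.1980 = 0.3384 ⇒ 0.34
d₂ = 0.3384 − 0.1980 = 0.1404 ⇒ 0.14
e^(−rT) = e^(−0.085·2) = 0.8437
C = 230·N(0.34) − 260·0.8437·N(0.14) = 230·0.6331 − 260·0.8437·0.5557 = 145.6130 − 121.8995 = 23.7135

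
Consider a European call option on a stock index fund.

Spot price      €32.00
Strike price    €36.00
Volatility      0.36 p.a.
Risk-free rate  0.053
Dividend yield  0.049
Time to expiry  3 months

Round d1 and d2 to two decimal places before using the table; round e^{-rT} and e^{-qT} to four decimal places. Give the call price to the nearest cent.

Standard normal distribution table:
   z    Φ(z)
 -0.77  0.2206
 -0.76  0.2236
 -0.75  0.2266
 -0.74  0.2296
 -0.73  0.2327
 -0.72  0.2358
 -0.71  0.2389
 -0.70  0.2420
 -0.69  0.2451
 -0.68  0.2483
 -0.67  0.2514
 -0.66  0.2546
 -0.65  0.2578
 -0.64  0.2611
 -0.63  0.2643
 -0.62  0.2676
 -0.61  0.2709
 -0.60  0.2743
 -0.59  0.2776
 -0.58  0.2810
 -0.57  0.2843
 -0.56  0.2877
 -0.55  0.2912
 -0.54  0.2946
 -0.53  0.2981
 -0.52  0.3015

€0.94

σ√T = 0.36·√0.25 = 0.1800
ln(S/K) + (r − q + σ²/2)T = ln(32/36) + (0.053 − 0.049 + 0.36²/2)·0.25 = -0.1178 + 0.0172 = -0.1006
d₁ = -0.1006 / 0.1800 = -0.5588 → -0.56
d₂ = d₁ − σ√T = -0.5588 − 0.1800 = -0.7388 → -0.74
exp(−qT) = exp(−0.049·0.25) = 0.9878;  exp(−rT) = exp(−0.053·0.25) = 0.9868
N(d₁) = N(-0.56) = 0.2877;  N(d₂) = N(-0.74) = 0.2296
C = 32·0.9878·0.2877 − 36·0.9868·0.2296 = 9.0941 − 8.1565 = 0.9376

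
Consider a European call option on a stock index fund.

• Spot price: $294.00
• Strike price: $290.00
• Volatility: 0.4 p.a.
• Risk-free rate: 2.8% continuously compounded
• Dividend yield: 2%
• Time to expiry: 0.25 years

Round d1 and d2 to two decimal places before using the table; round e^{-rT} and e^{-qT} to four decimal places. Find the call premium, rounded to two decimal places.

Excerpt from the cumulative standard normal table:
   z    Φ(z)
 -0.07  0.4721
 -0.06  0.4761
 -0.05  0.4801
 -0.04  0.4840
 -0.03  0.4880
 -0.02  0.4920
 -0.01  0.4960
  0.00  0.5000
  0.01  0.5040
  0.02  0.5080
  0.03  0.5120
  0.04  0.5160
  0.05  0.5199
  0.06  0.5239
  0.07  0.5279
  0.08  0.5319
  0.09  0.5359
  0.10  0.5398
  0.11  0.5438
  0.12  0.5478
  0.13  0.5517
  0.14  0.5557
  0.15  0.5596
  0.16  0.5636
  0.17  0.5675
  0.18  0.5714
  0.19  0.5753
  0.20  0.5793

$25.47

σ√T = 0.4·√0.25 = 0.2000
d₁ = [ln(294/290) + (0.028 − 0.02 + 0.4²/2)·0.25] / 0.2000 = [0.0137 + 0.0220] / 0.2000 = 0.1785 which rounds to 0.18
d₂ = d₁ − σ√T = 0.1785 − 0.2000 = -0.0215 which rounds to -0.02
e^(−qT) = e^(−0.02·0.25) = 0.9950;  e^(−rT) = e^(−0.028·0.25) = 0.9930
C = 294·0.9950·N(0.18) − 290·0.9930·N(-0.02) = 294·0.9950·0.5714 − 290·0.9930·0.4920 = 167.1516 − 141.6812 = 25.4704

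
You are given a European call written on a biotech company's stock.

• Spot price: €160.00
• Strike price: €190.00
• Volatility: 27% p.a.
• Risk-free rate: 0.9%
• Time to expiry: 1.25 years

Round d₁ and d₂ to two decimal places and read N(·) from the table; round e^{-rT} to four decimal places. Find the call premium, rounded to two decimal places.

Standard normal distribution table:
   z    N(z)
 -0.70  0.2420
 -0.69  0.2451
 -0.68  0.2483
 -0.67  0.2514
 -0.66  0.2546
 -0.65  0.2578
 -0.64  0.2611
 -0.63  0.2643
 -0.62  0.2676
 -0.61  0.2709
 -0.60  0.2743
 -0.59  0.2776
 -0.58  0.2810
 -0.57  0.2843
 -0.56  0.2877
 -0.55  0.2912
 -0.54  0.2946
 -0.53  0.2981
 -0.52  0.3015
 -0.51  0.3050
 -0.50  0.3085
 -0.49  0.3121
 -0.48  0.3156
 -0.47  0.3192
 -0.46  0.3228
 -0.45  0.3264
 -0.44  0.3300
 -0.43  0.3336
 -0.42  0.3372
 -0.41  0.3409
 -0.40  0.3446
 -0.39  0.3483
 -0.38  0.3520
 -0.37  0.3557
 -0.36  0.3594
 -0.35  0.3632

€9.67

T = 1.25;  σ√T = 0.3019
d₁ = [ln(160/190) + (0.009 + ½·0.27²)·1.25] / (σ√T) = (-0.1719 + 0.0568) / 0.3019 = -0.3811 → -0.38
d₂ = -0.3811 − 0.3019 = -0.6830 → -0.68
e^(−rT) = e^(−0.009·1.25) = 0.9888
N(d₁) = N(-0.38) = 0.3520;  N(d₂) = N(-0.68) = 0.2483
C = 160·0.3520 − 190·0.9888·0.2483 = 56.3200 − 46.6486 = 9.6714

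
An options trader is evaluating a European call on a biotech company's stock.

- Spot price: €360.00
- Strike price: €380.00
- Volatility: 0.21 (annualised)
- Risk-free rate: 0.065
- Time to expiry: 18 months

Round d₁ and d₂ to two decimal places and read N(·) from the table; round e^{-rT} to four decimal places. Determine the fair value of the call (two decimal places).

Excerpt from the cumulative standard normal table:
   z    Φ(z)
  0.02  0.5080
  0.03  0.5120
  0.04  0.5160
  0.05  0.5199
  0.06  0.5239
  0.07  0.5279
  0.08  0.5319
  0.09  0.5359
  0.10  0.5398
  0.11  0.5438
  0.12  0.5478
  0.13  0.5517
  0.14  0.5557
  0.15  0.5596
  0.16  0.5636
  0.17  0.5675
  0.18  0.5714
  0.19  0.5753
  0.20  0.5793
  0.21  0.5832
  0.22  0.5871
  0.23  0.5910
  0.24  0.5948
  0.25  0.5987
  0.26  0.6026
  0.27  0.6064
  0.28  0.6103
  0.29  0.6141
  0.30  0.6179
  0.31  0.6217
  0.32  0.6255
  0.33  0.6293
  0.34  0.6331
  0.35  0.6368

€44.58

T = 1.5;  σ√T = 0.2572
d₁ = [ln(360/380) + (0.065 + 0.21²/2)·1.5] / 0.2572 = [-0.0541 + 0.1306] / 0.2572 = 0.2975 → 0.30
d₂ = d₁ − σ√T = 0.2975 − 0.2572 = 0.0403 → 0.04
e^(−rT) = e^(−0.065·1.5) = 0.9071
N(d₁) = N(0.30) = 0.6179;  N(d₂) = N(0.04) = 0.5160
C = 360·0.6179 − 380·0.9071·0.5160 = 222.4440 − 177.8642 = 44.5798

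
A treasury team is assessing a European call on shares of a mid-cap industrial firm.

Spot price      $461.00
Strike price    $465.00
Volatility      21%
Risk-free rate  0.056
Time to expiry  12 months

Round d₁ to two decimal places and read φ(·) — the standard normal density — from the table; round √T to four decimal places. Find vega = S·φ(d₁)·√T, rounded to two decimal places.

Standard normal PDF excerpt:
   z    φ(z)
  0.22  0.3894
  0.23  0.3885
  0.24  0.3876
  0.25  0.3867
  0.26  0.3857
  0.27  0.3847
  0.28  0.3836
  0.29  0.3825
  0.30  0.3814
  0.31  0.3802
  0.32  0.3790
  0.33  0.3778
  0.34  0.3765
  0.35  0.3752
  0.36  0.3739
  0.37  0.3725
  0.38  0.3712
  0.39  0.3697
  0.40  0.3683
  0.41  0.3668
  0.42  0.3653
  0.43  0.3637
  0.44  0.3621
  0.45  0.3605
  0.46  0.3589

174.17

σ√T = 0.21·√1 = 0.2100
d₁ = [ln(461/465) + (0.056 + ½·0.21²)·1] / (σ√T) = (-0.0086 + 0.0780) / 0.2100 = 0.3305 → 0.33
√T = √1 = 1.0000
φ(d₁) = φ(0.33) = 0.3778
vega = S·φ(d₁)·√T = 461·0.3778·1.0000 = 174.1658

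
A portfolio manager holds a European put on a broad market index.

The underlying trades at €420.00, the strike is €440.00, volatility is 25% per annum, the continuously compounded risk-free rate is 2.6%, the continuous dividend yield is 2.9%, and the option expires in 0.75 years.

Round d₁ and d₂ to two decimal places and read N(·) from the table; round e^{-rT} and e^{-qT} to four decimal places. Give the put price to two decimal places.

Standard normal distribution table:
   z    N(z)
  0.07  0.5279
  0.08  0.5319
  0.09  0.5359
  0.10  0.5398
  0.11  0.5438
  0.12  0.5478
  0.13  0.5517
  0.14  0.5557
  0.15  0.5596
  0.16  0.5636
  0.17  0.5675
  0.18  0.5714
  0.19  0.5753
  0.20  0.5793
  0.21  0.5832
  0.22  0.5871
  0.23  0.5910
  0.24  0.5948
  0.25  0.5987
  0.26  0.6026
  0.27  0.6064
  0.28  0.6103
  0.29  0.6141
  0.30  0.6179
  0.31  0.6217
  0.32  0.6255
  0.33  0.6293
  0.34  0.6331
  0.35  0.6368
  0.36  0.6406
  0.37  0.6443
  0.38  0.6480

€46.42

σ√T = 0.25·√0.75 = 0.2165
d₁ = [ln(420/440) + (0.026 − 0.029 + ½·0.25²)·0.75] / (σ√T) = (-0.0465 + 0.0212) / 0.2165 = -0.1170 which rounds to -0.12
d₂ = -0.1170 − 0.2165 = -0.3335 which rounds to -0.33
e^(−qT) = e^(−0.029·0.75) = 0.9785;  e^(−rT) = e^(−0.026·0.75) = 0.9807
N(−d₂) = N(0.33) = 0.6293;  N(−d₁) = N(0.12) = 0.5478
P = 440·0.9807·0.6293 − 420·0.9785·0.5478 = 271.5480 − 225.1294 = 46.4186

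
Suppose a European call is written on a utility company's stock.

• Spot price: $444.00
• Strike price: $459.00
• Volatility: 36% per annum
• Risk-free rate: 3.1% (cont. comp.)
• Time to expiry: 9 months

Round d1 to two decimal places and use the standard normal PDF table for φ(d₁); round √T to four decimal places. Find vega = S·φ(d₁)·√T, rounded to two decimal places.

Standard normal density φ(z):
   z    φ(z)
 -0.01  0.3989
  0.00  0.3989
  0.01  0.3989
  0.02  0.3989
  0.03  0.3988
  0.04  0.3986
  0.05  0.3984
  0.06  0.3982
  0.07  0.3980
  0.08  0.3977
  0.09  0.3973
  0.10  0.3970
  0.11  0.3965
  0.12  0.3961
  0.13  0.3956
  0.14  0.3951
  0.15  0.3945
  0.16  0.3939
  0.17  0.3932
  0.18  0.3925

152.30

σ√T = 0.36·√0.75 = 0.3118
d₁ = [ln(444/459) + (0.031 + ½·0.36²)·0.75] / (σ√T) = (-0.0332 + 0.0718) / 0.3118 = 0.1239 ≈ 0.12
√T = √0.75 = 0.8660
φ(d₁) = φ(0.12) = 0.3961
vega = S·φ(d₁)·√T = 444·0.3961·0.8660 = 152.3020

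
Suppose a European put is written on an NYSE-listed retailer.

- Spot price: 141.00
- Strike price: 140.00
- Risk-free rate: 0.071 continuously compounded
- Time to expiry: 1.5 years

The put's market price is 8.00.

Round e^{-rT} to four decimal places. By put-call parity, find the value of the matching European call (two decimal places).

exp(−rT) = exp(−0.071·1.5) = 0.8990
Put-call parity: C − P = S − K·e^(−rT) = 141 − 140·0.8990 = 141 − 125.8600 = 15.1400
C = P + (C − P) = 8.00 + (15.1400) = 23.1400

23.14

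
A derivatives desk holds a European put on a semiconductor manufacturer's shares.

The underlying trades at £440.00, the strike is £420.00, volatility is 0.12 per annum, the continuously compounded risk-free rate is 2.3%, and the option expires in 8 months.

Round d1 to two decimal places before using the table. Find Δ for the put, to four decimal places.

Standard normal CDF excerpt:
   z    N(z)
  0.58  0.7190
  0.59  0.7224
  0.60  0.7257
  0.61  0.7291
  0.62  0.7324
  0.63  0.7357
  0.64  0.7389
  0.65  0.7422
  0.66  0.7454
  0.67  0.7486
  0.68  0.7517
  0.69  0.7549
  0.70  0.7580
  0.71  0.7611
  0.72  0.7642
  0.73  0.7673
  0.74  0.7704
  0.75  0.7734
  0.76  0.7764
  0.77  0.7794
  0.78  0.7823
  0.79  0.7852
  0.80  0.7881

T = 0.6667;  σ√T = 0.0980
d₁ = [ln(440/420) + (0.023 + 0.12²/2)·0.6667] / 0.0980 = [0.0465 + 0.0201] / 0.0980 = 0.6803 which rounds to 0.68
N(d₁) = N(0.68) = 0.7517
Δ_put = N(d₁) − 1 = 0.7517 − 1 = -0.2483

-0.2483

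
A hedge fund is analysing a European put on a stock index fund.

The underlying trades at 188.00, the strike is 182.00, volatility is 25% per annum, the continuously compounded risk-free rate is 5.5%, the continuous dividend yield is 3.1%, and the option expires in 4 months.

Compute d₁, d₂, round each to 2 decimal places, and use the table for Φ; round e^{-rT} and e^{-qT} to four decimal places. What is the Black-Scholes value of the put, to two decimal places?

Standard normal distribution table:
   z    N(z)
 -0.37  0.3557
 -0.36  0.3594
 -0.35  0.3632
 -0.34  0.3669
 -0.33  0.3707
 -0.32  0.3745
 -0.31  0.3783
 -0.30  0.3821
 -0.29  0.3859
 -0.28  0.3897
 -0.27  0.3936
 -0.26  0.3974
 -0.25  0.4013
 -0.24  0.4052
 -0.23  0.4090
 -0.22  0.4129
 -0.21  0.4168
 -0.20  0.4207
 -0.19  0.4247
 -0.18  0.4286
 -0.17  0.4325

σ√T = 0.25 × 0.5774 = 0.1443
d₁ = [ln(188/182) + (0.055 − 0.031 + ½·0.25²)·0.3333] / (σ√T) = (0.0324 + 0.0184) / 0.1443 = 0.3523 ⇒ 0.35
d₂ = 0.3523 − 0.1443 = 0.2080 ⇒ 0.21
exp(−qT) = exp(−0.031·0.3333) = 0.9897;  exp(−rT) = exp(−0.055·0.3333) = 0.9818
N(−d₂) = N(-0.21) = 0.4168;  N(−d₁) = N(-0.35) = 0.3632
P = 182·0.9818·0.4168 − 188·0.9897·0.3632 = 74.4770 − 67.5783 = 6.8987

6.90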